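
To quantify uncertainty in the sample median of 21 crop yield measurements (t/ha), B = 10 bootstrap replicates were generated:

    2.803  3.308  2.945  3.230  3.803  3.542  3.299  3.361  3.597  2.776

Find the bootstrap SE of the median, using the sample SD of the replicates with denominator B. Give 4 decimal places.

SE* = 0.3232

Bootstrap SE is the standard deviation of the 10 replicate medians.
Mean of replicates: (2.803 + 3.308 + 2.945 + 3.230 + 3.803 + 3.542 + 3.299 + 3.361 + 3.597 + 2.776) / 10 = 32.66400 / 10 = 3.26640
Sum of squared deviations: (−0.46340)² + (+0.04160)² + (−0.32140)² + (−0.03640)² + (+0.53660)² + (+0.27560)² + (+0.03260)² + (+0.09460)² + (+0.33060)² + (−0.49040)² = 1.04479
Variance = 1.04479 / 10 = 0.10448
SE* = √0.10448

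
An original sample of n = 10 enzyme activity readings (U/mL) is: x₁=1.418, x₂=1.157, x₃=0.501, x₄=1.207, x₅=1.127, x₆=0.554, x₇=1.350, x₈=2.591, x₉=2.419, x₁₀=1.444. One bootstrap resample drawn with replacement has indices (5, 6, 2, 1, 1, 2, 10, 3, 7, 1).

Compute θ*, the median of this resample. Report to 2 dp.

Resample values: 1.127, 0.554, 1.157, 1.418, 1.418, 1.157, 1.444, 0.501, 1.350, 1.418.
Sorted: 0.501, 0.554, 1.127, 1.157, 1.157, 1.350, 1.418, 1.418, 1.418, 1.444
Median = average of the two middle values = 1.25

θ* = 1.25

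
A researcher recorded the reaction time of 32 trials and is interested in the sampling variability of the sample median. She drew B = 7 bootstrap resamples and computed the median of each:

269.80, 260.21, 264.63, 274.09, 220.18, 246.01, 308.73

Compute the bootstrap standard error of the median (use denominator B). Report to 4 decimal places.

Bootstrap SE is the standard deviation of the 7 replicate medians.
Mean of replicates: (269.80 + 260.21 + 264.63 + 274.09 + 220.18 + 246.01 + 308.73) / 7 = 1843.65000 / 7 = 263.37857
Sum of squared deviations: (+6.42143)² + (−3.16857)² + (+1.25143)² + (+10.71143)² + (−43.19857)² + (−17.36857)² + (+45.35143)² = 4392.11129
Variance = 4392.11129 / 7 = 627.44447
SE* = √627.44447

SE* = 25.0488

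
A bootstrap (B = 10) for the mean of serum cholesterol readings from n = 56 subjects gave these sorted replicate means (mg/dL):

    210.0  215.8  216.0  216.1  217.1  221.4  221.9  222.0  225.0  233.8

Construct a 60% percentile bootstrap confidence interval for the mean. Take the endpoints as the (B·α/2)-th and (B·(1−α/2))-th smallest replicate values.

α = 0.40; lower rank = 10 × 0.200 = 2; upper rank = 10 × 0.800 = 8.
The 2nd smallest replicate is 215.8; the 8th is 222.0.

(215.8, 222.0)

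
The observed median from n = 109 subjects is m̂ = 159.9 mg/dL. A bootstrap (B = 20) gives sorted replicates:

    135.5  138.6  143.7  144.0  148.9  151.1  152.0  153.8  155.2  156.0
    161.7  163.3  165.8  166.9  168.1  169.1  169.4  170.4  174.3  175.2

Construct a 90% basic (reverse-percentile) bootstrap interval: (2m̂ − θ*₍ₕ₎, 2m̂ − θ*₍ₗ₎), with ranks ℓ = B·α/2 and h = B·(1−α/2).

(145.5, 184.3)

Percentile endpoints at ranks 1 and 19: θ*₍1₎ = 135.5, θ*₍19₎ = 174.3.
Basic interval reflects these around m̂:
  lower = 2 × 159.9 − 174.3 = 145.5
  upper = 2 × 159.9 − 135.5 = 184.3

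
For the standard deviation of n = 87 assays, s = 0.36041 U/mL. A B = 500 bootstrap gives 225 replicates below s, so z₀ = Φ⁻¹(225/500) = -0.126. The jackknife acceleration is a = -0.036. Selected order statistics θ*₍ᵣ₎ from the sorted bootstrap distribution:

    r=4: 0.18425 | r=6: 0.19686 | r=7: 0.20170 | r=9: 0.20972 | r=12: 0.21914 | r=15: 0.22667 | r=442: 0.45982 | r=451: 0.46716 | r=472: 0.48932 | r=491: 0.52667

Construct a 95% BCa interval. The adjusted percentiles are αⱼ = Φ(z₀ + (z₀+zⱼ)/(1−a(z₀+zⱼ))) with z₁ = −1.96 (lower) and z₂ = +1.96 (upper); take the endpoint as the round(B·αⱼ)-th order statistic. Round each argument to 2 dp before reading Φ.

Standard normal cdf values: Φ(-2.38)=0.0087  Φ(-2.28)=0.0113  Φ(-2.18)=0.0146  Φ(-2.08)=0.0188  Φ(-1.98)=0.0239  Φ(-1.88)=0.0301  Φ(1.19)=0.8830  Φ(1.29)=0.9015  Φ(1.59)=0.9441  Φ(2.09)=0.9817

(0.18425, 0.48932)

Lower: z₀ + z₁ = -0.126 + (-1.960) = -2.086; 1 − a(z₀+z₁) = 1 − (-0.036)(-2.086) = 0.9249; argument = -0.126 + (-2.086)/0.9249 = -2.3814 → -2.38.
α₁ = Φ(-2.38) = 0.0087; rank = round(500 × 0.0087) = 4; θ*₍4₎ = 0.18425.
Upper: z₀ + z₂ = 1.834; 1 − a(z₀+z₂) = 1.0660; argument = 1.5944 → 1.59; α₂ = 0.9441; rank = 472; θ*₍472₎ = 0.48932.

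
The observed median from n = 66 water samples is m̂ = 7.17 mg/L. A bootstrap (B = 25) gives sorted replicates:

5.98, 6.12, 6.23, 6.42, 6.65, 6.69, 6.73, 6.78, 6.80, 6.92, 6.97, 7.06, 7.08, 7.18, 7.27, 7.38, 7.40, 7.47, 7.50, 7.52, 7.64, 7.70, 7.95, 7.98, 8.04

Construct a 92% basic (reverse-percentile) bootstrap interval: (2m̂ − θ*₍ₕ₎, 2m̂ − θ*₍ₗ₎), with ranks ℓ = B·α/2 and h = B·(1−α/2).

(6.36, 8.36)

Percentile endpoints at ranks 1 and 24: θ*₍1₎ = 5.98, θ*₍24₎ = 7.98.
Basic interval reflects these around m̂:
  lower = 2 × 7.17 − 7.98 = 6.36
  upper = 2 × 7.17 − 5.98 = 8.36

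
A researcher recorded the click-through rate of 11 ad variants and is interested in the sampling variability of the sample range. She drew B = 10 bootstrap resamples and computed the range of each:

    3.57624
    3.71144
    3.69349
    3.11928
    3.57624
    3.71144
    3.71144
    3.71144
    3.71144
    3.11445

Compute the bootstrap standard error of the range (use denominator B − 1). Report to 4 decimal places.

Bootstrap SE is the standard deviation of the 10 replicate ranges.
Mean of replicates: (3.57624 + 3.71144 + 3.69349 + 3.11928 + 3.57624 + 3.71144 + 3.71144 + 3.71144 + 3.71144 + 3.11445) / 10 = 35.636900 / 10 = 3.563690
Sum of squared deviations: (+0.012550)² + (+0.147750)² + (+0.129800)² + (−0.444410)² + (+0.012550)² + (+0.147750)² + (+0.147750)² + (+0.147750)² + (+0.147750)² + (−0.449240)² = 0.525630
Variance = 0.525630 / 9 = 0.058403
SE* = √0.058403

SE* = 0.2417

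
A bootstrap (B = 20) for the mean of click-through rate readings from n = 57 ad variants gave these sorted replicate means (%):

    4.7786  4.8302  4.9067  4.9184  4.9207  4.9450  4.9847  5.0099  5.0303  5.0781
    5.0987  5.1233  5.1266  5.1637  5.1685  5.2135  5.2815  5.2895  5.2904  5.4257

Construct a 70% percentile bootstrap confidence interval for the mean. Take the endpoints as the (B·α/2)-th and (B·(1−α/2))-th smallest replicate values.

(4.9067, 5.2815)

α = 0.30; lower rank = 20 × 0.150 = 3; upper rank = 20 × 0.850 = 17.
The 3rd smallest replicate is 4.9067; the 17th is 5.2815.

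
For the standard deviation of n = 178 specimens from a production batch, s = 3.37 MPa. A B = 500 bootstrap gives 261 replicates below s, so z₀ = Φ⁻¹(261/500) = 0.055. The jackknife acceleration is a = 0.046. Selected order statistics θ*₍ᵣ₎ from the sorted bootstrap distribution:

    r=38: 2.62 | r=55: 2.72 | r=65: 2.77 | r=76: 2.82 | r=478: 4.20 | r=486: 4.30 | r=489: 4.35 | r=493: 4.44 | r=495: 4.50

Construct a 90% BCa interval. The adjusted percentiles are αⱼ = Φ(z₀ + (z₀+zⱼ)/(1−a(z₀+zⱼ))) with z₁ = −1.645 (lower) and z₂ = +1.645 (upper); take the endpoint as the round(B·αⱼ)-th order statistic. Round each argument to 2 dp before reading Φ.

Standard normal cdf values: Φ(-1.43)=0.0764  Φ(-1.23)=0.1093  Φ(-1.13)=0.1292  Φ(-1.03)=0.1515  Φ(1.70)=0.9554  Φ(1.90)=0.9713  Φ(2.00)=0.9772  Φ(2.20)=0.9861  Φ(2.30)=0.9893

Lower: z₀ + z₁ = 0.055 + (-1.645) = -1.590; 1 − a(z₀+z₁) = 1 − (0.046)(-1.590) = 1.0731; argument = 0.055 + (-1.590)/1.0731 = -1.4266 → -1.43.
α₁ = Φ(-1.43) = 0.0764; rank = round(500 × 0.0764) = 38; θ*₍38₎ = 2.62.
Upper: z₀ + z₂ = 1.700; 1 − a(z₀+z₂) = 0.9218; argument = 1.8992 → 1.90; α₂ = 0.9713; rank = 486; θ*₍486₎ = 4.30.

(2.62, 4.30)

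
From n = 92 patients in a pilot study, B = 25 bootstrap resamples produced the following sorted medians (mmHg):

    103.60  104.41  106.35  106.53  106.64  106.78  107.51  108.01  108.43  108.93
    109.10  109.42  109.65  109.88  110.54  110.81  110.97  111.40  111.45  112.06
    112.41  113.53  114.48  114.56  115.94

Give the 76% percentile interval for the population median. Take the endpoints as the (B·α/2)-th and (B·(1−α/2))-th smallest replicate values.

α = 0.24; lower rank = 25 × 0.120 = 3; upper rank = 25 × 0.880 = 22.
The 3rd smallest replicate is 106.35; the 22nd is 113.53.

(106.35, 113.53)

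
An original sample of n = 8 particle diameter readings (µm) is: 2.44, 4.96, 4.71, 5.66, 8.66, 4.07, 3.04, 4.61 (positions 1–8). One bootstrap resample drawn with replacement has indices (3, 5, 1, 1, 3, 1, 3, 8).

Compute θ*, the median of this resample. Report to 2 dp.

Resample values: 4.71, 8.66, 2.44, 2.44, 4.71, 2.44, 4.71, 4.61.
Sorted: 2.44, 2.44, 2.44, 4.61, 4.71, 4.71, 4.71, 8.66
Median = average of the two middle values = 4.66

θ* = 4.66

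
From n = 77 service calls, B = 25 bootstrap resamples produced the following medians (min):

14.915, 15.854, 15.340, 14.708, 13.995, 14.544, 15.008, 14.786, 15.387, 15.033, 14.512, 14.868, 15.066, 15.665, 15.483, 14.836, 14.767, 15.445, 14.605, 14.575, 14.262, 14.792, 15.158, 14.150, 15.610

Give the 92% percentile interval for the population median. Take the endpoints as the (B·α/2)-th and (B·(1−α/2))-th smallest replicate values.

(13.995, 15.665)

Sorted replicates: 13.995, 14.150, 14.262, 14.512, 14.544, 14.575, 14.605, 14.708, 14.767, 14.786, 14.792, 14.836, 14.868, 14.915, 15.008, 15.033, 15.066, 15.158, 15.340, 15.387, 15.445, 15.483, 15.610, 15.665, 15.854
α = 0.08; lower rank = 25 × 0.040 = 1; upper rank = 25 × 0.960 = 24.
The 1st smallest replicate is 13.995; the 24th is 15.665.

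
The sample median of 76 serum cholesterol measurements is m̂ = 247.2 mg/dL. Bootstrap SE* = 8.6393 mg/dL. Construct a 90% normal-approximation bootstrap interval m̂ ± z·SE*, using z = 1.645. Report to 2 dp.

Margin = 1.645 × 8.6393 = 14.212
Interval: 247.2 ± 14.212

(232.99, 261.41)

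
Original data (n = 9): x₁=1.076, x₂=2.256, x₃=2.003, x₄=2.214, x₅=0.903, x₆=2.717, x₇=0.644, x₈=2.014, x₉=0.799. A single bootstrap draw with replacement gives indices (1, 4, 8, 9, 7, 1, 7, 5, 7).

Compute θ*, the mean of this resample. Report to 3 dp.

Resample values: 1.076, 2.214, 2.014, 0.799, 0.644, 1.076, 0.644, 0.903, 0.644.
Mean = (1.076 + 2.214 + 2.014 + 0.799 + 0.644 + 1.076 + 0.644 + 0.903 + 0.644) / 9 = 10.0140 / 9 = 1.113

θ* = 1.113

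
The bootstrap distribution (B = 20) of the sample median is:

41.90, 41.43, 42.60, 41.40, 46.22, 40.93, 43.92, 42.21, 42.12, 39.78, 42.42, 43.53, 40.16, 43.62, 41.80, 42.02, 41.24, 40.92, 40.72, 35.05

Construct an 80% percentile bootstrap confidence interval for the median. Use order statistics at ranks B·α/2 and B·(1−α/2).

(39.78, 43.62)

Sorted replicates: 35.05, 39.78, 40.16, 40.72, 40.92, 40.93, 41.24, 41.40, 41.43, 41.80, 41.90, 42.02, 42.12, 42.21, 42.42, 42.60, 43.53, 43.62, 43.92, 46.22
α = 0.20; lower rank = 20 × 0.100 = 2; upper rank = 20 × 0.900 = 18.
The 2nd smallest replicate is 39.78; the 18th is 43.62.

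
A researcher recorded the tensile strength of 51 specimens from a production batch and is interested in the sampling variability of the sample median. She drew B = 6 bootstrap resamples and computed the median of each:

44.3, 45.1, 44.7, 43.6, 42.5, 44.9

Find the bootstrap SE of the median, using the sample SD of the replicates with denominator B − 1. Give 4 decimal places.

SE* = 0.9806

Bootstrap SE is the standard deviation of the 6 replicate medians.
Mean of replicates: (44.3 + 45.1 + 44.7 + 43.6 + 42.5 + 44.9) / 6 = 265.10000 / 6 = 44.18333
Sum of squared deviations: (+0.11667)² + (+0.91667)² + (+0.51667)² + (−0.58333)² + (−1.68333)² + (+0.71667)² = 4.80833
Variance = 4.80833 / 5 = 0.96167
SE* = √0.96167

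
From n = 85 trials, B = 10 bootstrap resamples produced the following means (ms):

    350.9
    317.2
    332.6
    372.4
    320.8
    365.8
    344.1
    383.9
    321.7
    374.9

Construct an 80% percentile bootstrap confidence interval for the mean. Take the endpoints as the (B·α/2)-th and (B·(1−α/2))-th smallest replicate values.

(317.2, 374.9)

Sorted replicates: 317.2, 320.8, 321.7, 332.6, 344.1, 350.9, 365.8, 372.4, 374.9, 383.9
α = 0.20; lower rank = 10 × 0.100 = 1; upper rank = 10 × 0.900 = 9.
The 1st smallest replicate is 317.2; the 9th is 374.9.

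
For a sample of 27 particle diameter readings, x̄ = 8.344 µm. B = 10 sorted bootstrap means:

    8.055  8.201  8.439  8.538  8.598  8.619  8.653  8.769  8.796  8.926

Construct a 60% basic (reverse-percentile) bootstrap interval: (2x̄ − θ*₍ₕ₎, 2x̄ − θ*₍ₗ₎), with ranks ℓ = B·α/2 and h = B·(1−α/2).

(7.919, 8.487)

Percentile endpoints at ranks 2 and 8: θ*₍2₎ = 8.201, θ*₍8₎ = 8.769.
Basic interval reflects these around x̄:
  lower = 2 × 8.344 − 8.769 = 7.919
  upper = 2 × 8.344 − 8.201 = 8.487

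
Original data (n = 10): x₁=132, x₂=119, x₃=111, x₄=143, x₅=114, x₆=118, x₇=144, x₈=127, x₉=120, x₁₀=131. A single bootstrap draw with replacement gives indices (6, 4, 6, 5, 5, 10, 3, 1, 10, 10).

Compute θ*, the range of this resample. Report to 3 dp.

Resample values: 118, 143, 118, 114, 114, 131, 111, 132, 131, 131.
Range = 143 − 111 = 32.000

θ* = 32.000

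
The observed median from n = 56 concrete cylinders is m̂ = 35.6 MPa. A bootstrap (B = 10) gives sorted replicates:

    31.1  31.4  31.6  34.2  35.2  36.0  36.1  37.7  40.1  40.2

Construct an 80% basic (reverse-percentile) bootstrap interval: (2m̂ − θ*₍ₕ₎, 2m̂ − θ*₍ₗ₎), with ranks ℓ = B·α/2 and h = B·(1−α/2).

Percentile endpoints at ranks 1 and 9: θ*₍1₎ = 31.1, θ*₍9₎ = 40.1.
Basic interval reflects these around m̂:
  lower = 2 × 35.6 − 40.1 = 31.1
  upper = 2 × 35.6 − 31.1 = 40.1

(31.1, 40.1)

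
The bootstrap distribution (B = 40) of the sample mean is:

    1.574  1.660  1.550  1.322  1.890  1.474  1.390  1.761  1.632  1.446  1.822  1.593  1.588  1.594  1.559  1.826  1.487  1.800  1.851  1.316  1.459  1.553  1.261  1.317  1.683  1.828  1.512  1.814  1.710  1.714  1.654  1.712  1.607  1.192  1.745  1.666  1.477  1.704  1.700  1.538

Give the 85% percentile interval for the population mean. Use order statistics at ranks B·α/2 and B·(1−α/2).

Sorted replicates: 1.192, 1.261, 1.316, 1.317, 1.322, 1.390, 1.446, 1.459, 1.474, 1.477, 1.487, 1.512, 1.538, 1.550, 1.553, 1.559, 1.574, 1.588, 1.593, 1.594, 1.607, 1.632, 1.654, 1.660, 1.666, 1.683, 1.700, 1.704, 1.710, 1.712, 1.714, 1.745, 1.761, 1.800, 1.814, 1.822, 1.826, 1.828, 1.851, 1.890
α = 0.15; lower rank = 40 × 0.075 = 3; upper rank = 40 × 0.925 = 37.
The 3rd smallest replicate is 1.316; the 37th is 1.826.

(1.316, 1.826)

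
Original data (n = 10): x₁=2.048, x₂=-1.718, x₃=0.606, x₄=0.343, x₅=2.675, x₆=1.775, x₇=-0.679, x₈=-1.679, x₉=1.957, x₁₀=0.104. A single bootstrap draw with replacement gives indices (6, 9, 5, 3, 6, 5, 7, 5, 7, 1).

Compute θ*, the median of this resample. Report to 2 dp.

θ* = 1.87

Resample values: 1.775, 1.957, 2.675, 0.606, 1.775, 2.675, -0.679, 2.675, -0.679, 2.048.
Sorted: -0.679, -0.679, 0.606, 1.775, 1.775, 1.957, 2.048, 2.675, 2.675, 2.675
Median = average of the two middle values = 1.87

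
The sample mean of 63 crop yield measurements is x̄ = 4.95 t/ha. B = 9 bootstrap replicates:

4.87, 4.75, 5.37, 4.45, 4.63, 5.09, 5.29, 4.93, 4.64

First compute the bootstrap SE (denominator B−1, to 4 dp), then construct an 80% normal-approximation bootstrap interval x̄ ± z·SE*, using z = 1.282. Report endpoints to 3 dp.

(4.551, 5.349)

Mean of replicates = 4.8911; sum of squared deviations = 0.7757; SE* = √(0.7757/8) = 0.3114
Margin = 1.282 × 0.3114 = 0.3992
Interval: 4.95 ± 0.3992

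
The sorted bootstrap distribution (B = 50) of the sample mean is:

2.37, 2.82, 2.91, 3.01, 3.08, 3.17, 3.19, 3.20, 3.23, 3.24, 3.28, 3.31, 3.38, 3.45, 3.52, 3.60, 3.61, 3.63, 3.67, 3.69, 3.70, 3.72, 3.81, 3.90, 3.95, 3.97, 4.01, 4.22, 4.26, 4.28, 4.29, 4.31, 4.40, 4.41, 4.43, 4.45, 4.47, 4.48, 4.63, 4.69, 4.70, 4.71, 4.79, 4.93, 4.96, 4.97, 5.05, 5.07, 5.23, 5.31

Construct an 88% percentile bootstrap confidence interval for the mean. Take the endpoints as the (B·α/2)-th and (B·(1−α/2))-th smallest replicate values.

(2.91, 5.05)

α = 0.12; lower rank = 50 × 0.060 = 3; upper rank = 50 × 0.940 = 47.
The 3rd smallest replicate is 2.91; the 47th is 5.05.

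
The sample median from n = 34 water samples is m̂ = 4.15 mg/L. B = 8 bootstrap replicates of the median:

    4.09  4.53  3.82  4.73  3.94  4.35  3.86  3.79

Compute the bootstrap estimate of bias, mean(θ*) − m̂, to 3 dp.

bias = −0.011

mean(θ*) = (4.09 + 4.53 + 3.82 + 4.73 + 3.94 + 4.35 + 3.86 + 3.79) / 8 = 4.1387
bias = 4.1387 − 4.15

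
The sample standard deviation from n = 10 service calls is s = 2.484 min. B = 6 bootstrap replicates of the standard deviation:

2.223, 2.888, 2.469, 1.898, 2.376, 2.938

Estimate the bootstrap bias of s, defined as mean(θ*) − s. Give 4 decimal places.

mean(θ*) = (2.223 + 2.888 + 2.469 + 1.898 + 2.376 + 2.938) / 6 = 2.46533
bias = 2.46533 − 2.484

bias = −0.0187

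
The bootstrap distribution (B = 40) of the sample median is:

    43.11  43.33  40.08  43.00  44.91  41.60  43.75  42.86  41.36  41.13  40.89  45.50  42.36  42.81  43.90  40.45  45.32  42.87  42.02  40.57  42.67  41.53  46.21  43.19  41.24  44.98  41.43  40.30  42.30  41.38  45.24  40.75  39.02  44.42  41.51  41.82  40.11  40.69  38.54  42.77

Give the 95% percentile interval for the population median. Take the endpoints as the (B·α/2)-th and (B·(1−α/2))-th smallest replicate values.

Sorted replicates: 38.54, 39.02, 40.08, 40.11, 40.30, 40.45, 40.57, 40.69, 40.75, 40.89, 41.13, 41.24, 41.36, 41.38, 41.43, 41.51, 41.53, 41.60, 41.82, 42.02, 42.30, 42.36, 42.67, 42.77, 42.81, 42.86, 42.87, 43.00, 43.11, 43.19, 43.33, 43.75, 43.90, 44.42, 44.91, 44.98, 45.24, 45.32, 45.50, 46.21
α = 0.05; lower rank = 40 × 0.025 = 1; upper rank = 40 × 0.975 = 39.
The 1st smallest replicate is 38.54; the 39th is 45.50.

(38.54, 45.50)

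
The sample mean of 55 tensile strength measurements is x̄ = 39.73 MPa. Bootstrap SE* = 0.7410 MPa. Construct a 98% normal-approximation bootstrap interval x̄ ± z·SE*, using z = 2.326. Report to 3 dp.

Margin = 2.326 × 0.7410 = 1.7236
Interval: 39.73 ± 1.7236

(38.006, 41.454)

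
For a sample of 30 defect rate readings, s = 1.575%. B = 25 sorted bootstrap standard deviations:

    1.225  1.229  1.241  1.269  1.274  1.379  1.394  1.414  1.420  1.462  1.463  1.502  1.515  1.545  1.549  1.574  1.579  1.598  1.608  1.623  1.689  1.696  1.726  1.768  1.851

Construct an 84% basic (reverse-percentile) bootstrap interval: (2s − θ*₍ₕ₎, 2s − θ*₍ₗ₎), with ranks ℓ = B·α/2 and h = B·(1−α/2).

(1.424, 1.921)

Percentile endpoints at ranks 2 and 23: θ*₍2₎ = 1.229, θ*₍23₎ = 1.726.
Basic interval reflects these around s:
  lower = 2 × 1.575 − 1.726 = 1.424
  upper = 2 × 1.575 − 1.229 = 1.921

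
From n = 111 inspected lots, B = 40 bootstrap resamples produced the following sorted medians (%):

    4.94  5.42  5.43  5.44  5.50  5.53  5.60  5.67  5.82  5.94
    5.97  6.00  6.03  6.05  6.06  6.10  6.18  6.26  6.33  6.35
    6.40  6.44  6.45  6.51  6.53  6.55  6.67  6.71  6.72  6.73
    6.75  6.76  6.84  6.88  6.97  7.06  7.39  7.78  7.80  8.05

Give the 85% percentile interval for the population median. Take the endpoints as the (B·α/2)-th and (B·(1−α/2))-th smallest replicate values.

(5.43, 7.39)

α = 0.15; lower rank = 40 × 0.075 = 3; upper rank = 40 × 0.925 = 37.
The 3rd smallest replicate is 5.43; the 37th is 7.39.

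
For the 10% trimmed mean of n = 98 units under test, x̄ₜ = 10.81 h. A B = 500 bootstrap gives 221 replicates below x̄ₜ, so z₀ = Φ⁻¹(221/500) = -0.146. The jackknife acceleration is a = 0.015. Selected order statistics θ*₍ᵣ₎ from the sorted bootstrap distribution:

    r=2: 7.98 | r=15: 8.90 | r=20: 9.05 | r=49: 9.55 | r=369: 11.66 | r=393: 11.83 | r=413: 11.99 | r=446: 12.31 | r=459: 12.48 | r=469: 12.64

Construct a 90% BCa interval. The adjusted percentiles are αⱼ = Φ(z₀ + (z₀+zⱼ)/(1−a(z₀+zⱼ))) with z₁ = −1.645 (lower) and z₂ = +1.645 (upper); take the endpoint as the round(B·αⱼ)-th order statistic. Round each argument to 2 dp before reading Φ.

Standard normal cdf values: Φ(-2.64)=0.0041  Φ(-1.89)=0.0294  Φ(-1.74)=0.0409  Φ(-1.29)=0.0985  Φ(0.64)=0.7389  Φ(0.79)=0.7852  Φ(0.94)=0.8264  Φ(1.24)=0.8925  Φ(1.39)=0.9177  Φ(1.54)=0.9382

(8.90, 12.48)

Lower: z₀ + z₁ = -0.146 + (-1.645) = -1.791; 1 − a(z₀+z₁) = 1 − (0.015)(-1.791) = 1.0269; argument = -0.146 + (-1.791)/1.0269 = -1.8901 → -1.89.
α₁ = Φ(-1.89) = 0.0294; rank = round(500 × 0.0294) = 15; θ*₍15₎ = 8.90.
Upper: z₀ + z₂ = 1.499; 1 − a(z₀+z₂) = 0.9775; argument = 1.3875 → 1.39; α₂ = 0.9177; rank = 459; θ*₍459₎ = 12.48.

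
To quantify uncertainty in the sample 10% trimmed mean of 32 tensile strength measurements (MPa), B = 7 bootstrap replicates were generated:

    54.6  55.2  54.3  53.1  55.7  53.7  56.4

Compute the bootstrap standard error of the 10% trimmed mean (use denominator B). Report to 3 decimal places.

SE* = 1.060

Bootstrap SE is the standard deviation of the 7 replicate 10% trimmed means.
Mean of replicates: (54.6 + 55.2 + 54.3 + 53.1 + 55.7 + 53.7 + 56.4) / 7 = 383.0000 / 7 = 54.7143
Sum of squared deviations: (−0.1143)² + (+0.4857)² + (−0.4143)² + (−1.6143)² + (+0.9857)² + (−1.0143)² + (+1.6857)² = 7.8686
Variance = 7.8686 / 7 = 1.1241
SE* = √1.1241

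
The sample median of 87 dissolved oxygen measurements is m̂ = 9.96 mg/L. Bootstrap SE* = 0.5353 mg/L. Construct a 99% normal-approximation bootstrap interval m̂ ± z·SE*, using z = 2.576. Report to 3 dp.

(8.581, 11.339)

Margin = 2.576 × 0.5353 = 1.3789
Interval: 9.96 ± 1.3789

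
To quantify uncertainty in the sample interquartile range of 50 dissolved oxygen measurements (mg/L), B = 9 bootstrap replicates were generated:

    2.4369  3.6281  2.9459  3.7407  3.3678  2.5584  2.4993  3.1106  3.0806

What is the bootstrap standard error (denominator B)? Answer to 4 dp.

Bootstrap SE is the standard deviation of the 9 replicate interquartile ranges.
Mean of replicates: (2.4369 + 3.6281 + 2.9459 + 3.7407 + 3.3678 + 2.5584 + 2.4993 + 3.1106 + 3.0806) / 9 = 27.36830 / 9 = 3.04092
Sum of squared deviations: (−0.60402)² + (+0.58718)² + (−0.09502)² + (+0.69978)² + (+0.32688)² + (−0.48252)² + (−0.54162)² + (+0.06968)² + (+0.03968)² = 1.84780
Variance = 1.84780 / 9 = 0.20531
SE* = √0.20531

SE* = 0.4531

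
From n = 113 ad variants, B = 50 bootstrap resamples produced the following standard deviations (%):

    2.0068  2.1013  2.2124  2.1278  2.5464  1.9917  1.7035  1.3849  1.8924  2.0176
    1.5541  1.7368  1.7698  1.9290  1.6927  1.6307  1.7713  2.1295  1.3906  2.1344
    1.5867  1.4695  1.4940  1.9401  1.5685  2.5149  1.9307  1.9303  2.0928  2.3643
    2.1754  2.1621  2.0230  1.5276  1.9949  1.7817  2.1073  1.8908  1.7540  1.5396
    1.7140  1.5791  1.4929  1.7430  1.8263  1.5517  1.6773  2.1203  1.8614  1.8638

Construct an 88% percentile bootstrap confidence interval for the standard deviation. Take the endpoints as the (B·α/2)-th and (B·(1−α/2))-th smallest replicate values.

Sorted replicates: 1.3849, 1.3906, 1.4695, 1.4929, 1.4940, 1.5276, 1.5396, 1.5517, 1.5541, 1.5685, 1.5791, 1.5867, 1.6307, 1.6773, 1.6927, 1.7035, 1.7140, 1.7368, 1.7430, 1.7540, 1.7698, 1.7713, 1.7817, 1.8263, 1.8614, 1.8638, 1.8908, 1.8924, 1.9290, 1.9303, 1.9307, 1.9401, 1.9917, 1.9949, 2.0068, 2.0176, 2.0230, 2.0928, 2.1013, 2.1073, 2.1203, 2.1278, 2.1295, 2.1344, 2.1621, 2.1754, 2.2124, 2.3643, 2.5149, 2.5464
α = 0.12; lower rank = 50 × 0.060 = 3; upper rank = 50 × 0.940 = 47.
The 3rd smallest replicate is 1.4695; the 47th is 2.2124.

(1.4695, 2.2124)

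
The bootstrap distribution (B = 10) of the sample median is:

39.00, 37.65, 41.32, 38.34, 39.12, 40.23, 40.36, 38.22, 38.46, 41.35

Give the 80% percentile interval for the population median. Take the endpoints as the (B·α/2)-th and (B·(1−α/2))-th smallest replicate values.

(37.65, 41.32)

Sorted replicates: 37.65, 38.22, 38.34, 38.46, 39.00, 39.12, 40.23, 40.36, 41.32, 41.35
α = 0.20; lower rank = 10 × 0.100 = 1; upper rank = 10 × 0.900 = 9.
The 1st smallest replicate is 37.65; the 9th is 41.32.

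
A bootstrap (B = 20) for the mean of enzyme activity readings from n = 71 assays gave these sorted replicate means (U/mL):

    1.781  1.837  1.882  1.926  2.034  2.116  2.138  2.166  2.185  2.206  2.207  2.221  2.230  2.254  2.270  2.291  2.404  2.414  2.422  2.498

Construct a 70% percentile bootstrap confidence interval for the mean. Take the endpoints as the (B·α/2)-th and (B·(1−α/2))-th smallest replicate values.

(1.882, 2.404)

α = 0.30; lower rank = 20 × 0.150 = 3; upper rank = 20 × 0.850 = 17.
The 3rd smallest replicate is 1.882; the 17th is 2.404.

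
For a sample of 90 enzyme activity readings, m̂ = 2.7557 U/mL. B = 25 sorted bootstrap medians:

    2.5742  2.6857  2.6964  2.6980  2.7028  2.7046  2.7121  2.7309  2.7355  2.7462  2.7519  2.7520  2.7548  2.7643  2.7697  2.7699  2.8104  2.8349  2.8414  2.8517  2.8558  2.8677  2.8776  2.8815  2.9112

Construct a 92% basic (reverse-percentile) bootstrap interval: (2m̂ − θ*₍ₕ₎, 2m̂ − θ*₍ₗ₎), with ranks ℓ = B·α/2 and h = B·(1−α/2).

Percentile endpoints at ranks 1 and 24: θ*₍1₎ = 2.5742, θ*₍24₎ = 2.8815.
Basic interval reflects these around m̂:
  lower = 2 × 2.7557 − 2.8815 = 2.6299
  upper = 2 × 2.7557 − 2.5742 = 2.9372

(2.6299, 2.9372)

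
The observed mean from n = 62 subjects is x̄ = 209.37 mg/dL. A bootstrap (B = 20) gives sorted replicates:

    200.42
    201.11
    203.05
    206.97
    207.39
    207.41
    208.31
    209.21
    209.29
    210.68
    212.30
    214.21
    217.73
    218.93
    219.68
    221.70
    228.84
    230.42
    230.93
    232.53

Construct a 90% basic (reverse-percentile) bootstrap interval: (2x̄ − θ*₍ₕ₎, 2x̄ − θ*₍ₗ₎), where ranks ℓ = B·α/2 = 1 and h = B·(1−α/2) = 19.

Percentile endpoints at ranks 1 and 19: θ*₍1₎ = 200.42, θ*₍19₎ = 230.93.
Basic interval reflects these around x̄:
  lower = 2 × 209.37 − 230.93 = 187.81
  upper = 2 × 209.37 − 200.42 = 218.32

(187.81, 218.32)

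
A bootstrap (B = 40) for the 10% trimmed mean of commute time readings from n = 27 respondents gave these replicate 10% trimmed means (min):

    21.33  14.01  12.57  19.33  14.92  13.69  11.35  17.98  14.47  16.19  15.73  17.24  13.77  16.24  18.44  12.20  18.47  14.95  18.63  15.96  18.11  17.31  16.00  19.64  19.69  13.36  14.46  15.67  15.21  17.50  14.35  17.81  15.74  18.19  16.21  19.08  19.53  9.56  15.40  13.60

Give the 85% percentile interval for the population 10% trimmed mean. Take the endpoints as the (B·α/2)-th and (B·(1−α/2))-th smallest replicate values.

Sorted replicates: 9.56, 11.35, 12.20, 12.57, 13.36, 13.60, 13.69, 13.77, 14.01, 14.35, 14.46, 14.47, 14.92, 14.95, 15.21, 15.40, 15.67, 15.73, 15.74, 15.96, 16.00, 16.19, 16.21, 16.24, 17.24, 17.31, 17.50, 17.81, 17.98, 18.11, 18.19, 18.44, 18.47, 18.63, 19.08, 19.33, 19.53, 19.64, 19.69, 21.33
α = 0.15; lower rank = 40 × 0.075 = 3; upper rank = 40 × 0.925 = 37.
The 3rd smallest replicate is 12.20; the 37th is 19.53.

(12.20, 19.53)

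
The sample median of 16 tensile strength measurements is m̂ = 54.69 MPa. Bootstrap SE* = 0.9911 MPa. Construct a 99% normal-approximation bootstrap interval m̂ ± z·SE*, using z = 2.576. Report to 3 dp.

Margin = 2.576 × 0.9911 = 2.5531
Interval: 54.69 ± 2.5531

(52.137, 57.243)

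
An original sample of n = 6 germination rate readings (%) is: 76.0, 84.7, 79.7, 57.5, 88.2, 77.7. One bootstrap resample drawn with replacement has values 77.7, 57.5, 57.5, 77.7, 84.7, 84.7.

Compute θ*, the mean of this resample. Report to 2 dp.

Mean = (77.7 + 57.5 + 57.5 + 77.7 + 84.7 + 84.7) / 6 = 439.80 / 6 = 73.30

θ* = 73.30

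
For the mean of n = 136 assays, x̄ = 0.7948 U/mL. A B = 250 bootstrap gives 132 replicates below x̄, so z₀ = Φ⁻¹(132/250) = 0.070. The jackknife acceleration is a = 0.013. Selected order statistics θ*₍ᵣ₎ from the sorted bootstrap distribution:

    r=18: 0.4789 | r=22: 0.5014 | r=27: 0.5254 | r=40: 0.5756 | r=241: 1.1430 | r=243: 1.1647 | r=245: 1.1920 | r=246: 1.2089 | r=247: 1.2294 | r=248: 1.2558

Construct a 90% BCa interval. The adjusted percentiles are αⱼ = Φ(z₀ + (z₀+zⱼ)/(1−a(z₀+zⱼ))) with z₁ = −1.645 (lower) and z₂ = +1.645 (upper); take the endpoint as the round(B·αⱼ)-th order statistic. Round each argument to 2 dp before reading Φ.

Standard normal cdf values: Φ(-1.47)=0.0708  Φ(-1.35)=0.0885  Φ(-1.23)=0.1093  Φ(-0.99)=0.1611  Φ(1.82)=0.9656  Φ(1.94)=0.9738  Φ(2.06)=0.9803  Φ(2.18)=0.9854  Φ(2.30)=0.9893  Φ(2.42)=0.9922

(0.4789, 1.1430)

Lower: z₀ + z₁ = 0.070 + (-1.645) = -1.575; 1 − a(z₀+z₁) = 1 − (0.013)(-1.575) = 1.0205; argument = 0.070 + (-1.575)/1.0205 = -1.4734 → -1.47.
α₁ = Φ(-1.47) = 0.0708; rank = round(250 × 0.0708) = 18; θ*₍18₎ = 0.4789.
Upper: z₀ + z₂ = 1.715; 1 − a(z₀+z₂) = 0.9777; argument = 1.8241 → 1.82; α₂ = 0.9656; rank = 241; θ*₍241₎ = 1.1430.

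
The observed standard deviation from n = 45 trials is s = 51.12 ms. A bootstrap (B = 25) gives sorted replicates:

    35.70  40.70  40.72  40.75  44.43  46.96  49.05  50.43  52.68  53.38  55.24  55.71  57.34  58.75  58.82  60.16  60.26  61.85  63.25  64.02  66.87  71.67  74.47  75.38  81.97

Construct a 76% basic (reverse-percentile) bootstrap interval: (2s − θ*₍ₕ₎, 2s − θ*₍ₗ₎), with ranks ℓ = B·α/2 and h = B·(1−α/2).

(30.57, 61.52)

Percentile endpoints at ranks 3 and 22: θ*₍3₎ = 40.72, θ*₍22₎ = 71.67.
Basic interval reflects these around s:
  lower = 2 × 51.12 − 71.67 = 30.57
  upper = 2 × 51.12 − 40.72 = 61.52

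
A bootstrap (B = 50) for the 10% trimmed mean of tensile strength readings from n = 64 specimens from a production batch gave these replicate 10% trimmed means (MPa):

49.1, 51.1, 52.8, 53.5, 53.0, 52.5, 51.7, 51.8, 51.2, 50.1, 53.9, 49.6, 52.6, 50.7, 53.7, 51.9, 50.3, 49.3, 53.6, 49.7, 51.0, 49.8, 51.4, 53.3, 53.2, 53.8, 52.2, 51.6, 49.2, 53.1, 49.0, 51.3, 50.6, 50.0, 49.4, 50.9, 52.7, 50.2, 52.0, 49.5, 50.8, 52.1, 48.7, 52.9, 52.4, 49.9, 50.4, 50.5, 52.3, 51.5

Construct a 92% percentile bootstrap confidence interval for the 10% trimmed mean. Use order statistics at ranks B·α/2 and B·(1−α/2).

Sorted replicates: 48.7, 49.0, 49.1, 49.2, 49.3, 49.4, 49.5, 49.6, 49.7, 49.8, 49.9, 50.0, 50.1, 50.2, 50.3, 50.4, 50.5, 50.6, 50.7, 50.8, 50.9, 51.0, 51.1, 51.2, 51.3, 51.4, 51.5, 51.6, 51.7, 51.8, 51.9, 52.0, 52.1, 52.2, 52.3, 52.4, 52.5, 52.6, 52.7, 52.8, 52.9, 53.0, 53.1, 53.2, 53.3, 53.5, 53.6, 53.7, 53.8, 53.9
α = 0.08; lower rank = 50 × 0.040 = 2; upper rank = 50 × 0.960 = 48.
The 2nd smallest replicate is 49.0; the 48th is 53.7.

(49.0, 53.7)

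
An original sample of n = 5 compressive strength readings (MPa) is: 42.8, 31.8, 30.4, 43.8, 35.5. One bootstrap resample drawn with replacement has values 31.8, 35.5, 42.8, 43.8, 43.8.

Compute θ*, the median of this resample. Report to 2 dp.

Sorted: 31.8, 35.5, 42.8, 43.8, 43.8
Median = middle value = 42.80

θ* = 42.80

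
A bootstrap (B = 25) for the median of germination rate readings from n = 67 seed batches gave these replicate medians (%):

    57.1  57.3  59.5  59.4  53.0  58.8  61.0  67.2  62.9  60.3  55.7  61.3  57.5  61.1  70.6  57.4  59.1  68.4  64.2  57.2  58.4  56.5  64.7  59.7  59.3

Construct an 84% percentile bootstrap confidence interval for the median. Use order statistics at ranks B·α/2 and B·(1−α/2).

(55.7, 67.2)

Sorted replicates: 53.0, 55.7, 56.5, 57.1, 57.2, 57.3, 57.4, 57.5, 58.4, 58.8, 59.1, 59.3, 59.4, 59.5, 59.7, 60.3, 61.0, 61.1, 61.3, 62.9, 64.2, 64.7, 67.2, 68.4, 70.6
α = 0.16; lower rank = 25 × 0.080 = 2; upper rank = 25 × 0.920 = 23.
The 2nd smallest replicate is 55.7; the 23rd is 67.2.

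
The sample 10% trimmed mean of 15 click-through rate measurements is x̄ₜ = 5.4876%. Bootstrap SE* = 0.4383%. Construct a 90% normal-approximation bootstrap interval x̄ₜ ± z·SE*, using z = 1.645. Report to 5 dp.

(4.76660, 6.20860)

Margin = 1.645 × 0.4383 = 0.721004
Interval: 5.4876 ± 0.721004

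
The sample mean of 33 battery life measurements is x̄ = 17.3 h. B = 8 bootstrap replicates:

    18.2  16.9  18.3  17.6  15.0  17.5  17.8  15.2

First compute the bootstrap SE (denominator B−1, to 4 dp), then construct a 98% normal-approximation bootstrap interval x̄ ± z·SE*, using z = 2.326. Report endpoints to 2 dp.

(14.31, 20.29)

Mean of replicates = 17.0625; sum of squared deviations = 11.5988; SE* = √(11.5988/7) = 1.2872
Margin = 2.326 × 1.2872 = 2.994
Interval: 17.3 ± 2.994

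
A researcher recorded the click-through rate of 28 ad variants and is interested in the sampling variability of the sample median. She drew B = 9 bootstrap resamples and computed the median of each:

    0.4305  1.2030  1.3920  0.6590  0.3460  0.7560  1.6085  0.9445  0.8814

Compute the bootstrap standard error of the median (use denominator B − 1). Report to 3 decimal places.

Bootstrap SE is the standard deviation of the 9 replicate medians.
Mean of replicates: (0.4305 + 1.2030 + 1.3920 + 0.6590 + 0.3460 + 0.7560 + 1.6085 + 0.9445 + 0.8814) / 9 = 8.22090 / 9 = 0.91343
Sum of squared deviations: (−0.48293)² + (+0.28957)² + (+0.47857)² + (−0.25443)² + (−0.56743)² + (−0.15743)² + (+0.69507)² + (+0.03107)² + (−0.03203)² = 1.44271
Variance = 1.44271 / 8 = 0.18034
SE* = √0.18034

SE* = 0.425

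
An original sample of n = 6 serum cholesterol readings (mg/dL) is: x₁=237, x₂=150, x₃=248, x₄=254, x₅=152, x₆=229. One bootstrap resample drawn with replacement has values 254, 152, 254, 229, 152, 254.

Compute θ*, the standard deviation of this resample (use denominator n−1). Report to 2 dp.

θ* = 50.38

Mean = 215.8333; sum of squared deviations = 12692.8333
s² = 12692.8333 / 5 = 2538.5667
s = √2538.5667 = 50.38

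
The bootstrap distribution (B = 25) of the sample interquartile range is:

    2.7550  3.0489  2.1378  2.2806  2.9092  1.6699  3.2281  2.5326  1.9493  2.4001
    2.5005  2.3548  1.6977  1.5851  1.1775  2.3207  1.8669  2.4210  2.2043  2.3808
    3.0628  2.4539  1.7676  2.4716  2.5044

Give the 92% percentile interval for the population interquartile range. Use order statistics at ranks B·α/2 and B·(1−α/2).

Sorted replicates: 1.1775, 1.5851, 1.6699, 1.6977, 1.7676, 1.8669, 1.9493, 2.1378, 2.2043, 2.2806, 2.3207, 2.3548, 2.3808, 2.4001, 2.4210, 2.4539, 2.4716, 2.5005, 2.5044, 2.5326, 2.7550, 2.9092, 3.0489, 3.0628, 3.2281
α = 0.08; lower rank = 25 × 0.040 = 1; upper rank = 25 × 0.960 = 24.
The 1st smallest replicate is 1.1775; the 24th is 3.0628.

(1.1775, 3.0628)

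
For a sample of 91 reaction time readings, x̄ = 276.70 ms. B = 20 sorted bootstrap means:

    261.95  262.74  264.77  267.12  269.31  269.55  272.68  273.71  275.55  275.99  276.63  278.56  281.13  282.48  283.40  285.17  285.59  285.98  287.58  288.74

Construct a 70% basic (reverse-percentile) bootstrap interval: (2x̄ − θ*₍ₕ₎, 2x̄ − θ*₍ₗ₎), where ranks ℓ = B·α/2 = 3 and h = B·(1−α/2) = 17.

Percentile endpoints at ranks 3 and 17: θ*₍3₎ = 264.77, θ*₍17₎ = 285.59.
Basic interval reflects these around x̄:
  lower = 2 × 276.70 − 285.59 = 267.81
  upper = 2 × 276.70 − 264.77 = 288.63

(267.81, 288.63)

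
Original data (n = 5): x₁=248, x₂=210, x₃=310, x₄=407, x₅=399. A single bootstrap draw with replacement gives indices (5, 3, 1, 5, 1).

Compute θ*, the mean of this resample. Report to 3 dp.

Resample values: 399, 310, 248, 399, 248.
Mean = (399 + 310 + 248 + 399 + 248) / 5 = 1604.0 / 5 = 320.800

θ* = 320.800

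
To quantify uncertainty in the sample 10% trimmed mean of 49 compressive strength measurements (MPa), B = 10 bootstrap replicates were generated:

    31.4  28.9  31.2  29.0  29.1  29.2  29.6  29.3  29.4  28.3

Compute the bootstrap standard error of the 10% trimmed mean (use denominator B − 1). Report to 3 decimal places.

SE* = 0.991

Bootstrap SE is the standard deviation of the 10 replicate 10% trimmed means.
Mean of replicates: (31.4 + 28.9 + 31.2 + 29.0 + 29.1 + 29.2 + 29.6 + 29.3 + 29.4 + 28.3) / 10 = 295.4000 / 10 = 29.5400
Sum of squared deviations: (+1.8600)² + (−0.6400)² + (+1.6600)² + (−0.5400)² + (−0.4400)² + (−0.3400)² + (+0.0600)² + (−0.2400)² + (−0.1400)² + (−1.2400)² = 8.8440
Variance = 8.8440 / 9 = 0.9827
SE* = √0.9827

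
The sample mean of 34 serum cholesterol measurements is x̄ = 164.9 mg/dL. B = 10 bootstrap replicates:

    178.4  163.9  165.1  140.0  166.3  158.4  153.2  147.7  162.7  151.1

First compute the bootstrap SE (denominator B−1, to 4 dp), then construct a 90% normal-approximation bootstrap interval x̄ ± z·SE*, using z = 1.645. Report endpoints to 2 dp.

(146.81, 182.99)

Mean of replicates = 158.6800; sum of squared deviations = 1088.6360; SE* = √(1088.6360/9) = 10.9982
Margin = 1.645 × 10.9982 = 18.092
Interval: 164.9 ± 18.092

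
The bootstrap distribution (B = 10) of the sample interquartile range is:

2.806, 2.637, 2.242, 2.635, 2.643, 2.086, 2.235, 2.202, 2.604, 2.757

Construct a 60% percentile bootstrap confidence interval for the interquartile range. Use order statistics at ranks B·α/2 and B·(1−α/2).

Sorted replicates: 2.086, 2.202, 2.235, 2.242, 2.604, 2.635, 2.637, 2.643, 2.757, 2.806
α = 0.40; lower rank = 10 × 0.200 = 2; upper rank = 10 × 0.800 = 8.
The 2nd smallest replicate is 2.202; the 8th is 2.643.

(2.202, 2.643)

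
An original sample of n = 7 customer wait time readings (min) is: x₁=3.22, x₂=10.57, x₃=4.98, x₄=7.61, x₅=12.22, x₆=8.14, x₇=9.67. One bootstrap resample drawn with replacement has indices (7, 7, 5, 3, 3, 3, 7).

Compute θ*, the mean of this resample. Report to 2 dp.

θ* = 8.02

Resample values: 9.67, 9.67, 12.22, 4.98, 4.98, 4.98, 9.67.
Mean = (9.67 + 9.67 + 12.22 + 4.98 + 4.98 + 4.98 + 9.67) / 7 = 56.170 / 7 = 8.02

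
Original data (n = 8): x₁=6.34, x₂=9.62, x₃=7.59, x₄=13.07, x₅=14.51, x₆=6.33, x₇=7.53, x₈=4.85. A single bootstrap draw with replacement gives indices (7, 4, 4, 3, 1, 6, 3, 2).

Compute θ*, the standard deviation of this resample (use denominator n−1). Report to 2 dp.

θ* = 2.77

Resample values: 7.53, 13.07, 13.07, 7.59, 6.34, 6.33, 7.59, 9.62.
Mean = 8.8925; sum of squared deviations = 53.7634
s² = 53.7634 / 7 = 7.6805
s = √7.6805 = 2.77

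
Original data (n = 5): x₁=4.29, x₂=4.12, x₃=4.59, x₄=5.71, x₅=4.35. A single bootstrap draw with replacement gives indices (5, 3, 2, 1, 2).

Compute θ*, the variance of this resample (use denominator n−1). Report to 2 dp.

θ* = 0.04

Resample values: 4.35, 4.59, 4.12, 4.29, 4.12.
Mean = 4.2940; sum of squared deviations = 0.1513
s² = 0.1513 / 4 = 0.0378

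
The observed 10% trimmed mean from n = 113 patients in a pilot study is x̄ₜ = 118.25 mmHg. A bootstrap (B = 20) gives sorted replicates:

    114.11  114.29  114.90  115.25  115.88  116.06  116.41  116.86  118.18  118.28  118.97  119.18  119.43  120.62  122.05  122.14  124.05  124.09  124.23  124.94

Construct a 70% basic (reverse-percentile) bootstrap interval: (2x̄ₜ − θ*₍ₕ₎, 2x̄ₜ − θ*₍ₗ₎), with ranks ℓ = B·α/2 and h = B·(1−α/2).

Percentile endpoints at ranks 3 and 17: θ*₍3₎ = 114.90, θ*₍17₎ = 124.05.
Basic interval reflects these around x̄ₜ:
  lower = 2 × 118.25 − 124.05 = 112.45
  upper = 2 × 118.25 − 114.90 = 121.60

(112.45, 121.60)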